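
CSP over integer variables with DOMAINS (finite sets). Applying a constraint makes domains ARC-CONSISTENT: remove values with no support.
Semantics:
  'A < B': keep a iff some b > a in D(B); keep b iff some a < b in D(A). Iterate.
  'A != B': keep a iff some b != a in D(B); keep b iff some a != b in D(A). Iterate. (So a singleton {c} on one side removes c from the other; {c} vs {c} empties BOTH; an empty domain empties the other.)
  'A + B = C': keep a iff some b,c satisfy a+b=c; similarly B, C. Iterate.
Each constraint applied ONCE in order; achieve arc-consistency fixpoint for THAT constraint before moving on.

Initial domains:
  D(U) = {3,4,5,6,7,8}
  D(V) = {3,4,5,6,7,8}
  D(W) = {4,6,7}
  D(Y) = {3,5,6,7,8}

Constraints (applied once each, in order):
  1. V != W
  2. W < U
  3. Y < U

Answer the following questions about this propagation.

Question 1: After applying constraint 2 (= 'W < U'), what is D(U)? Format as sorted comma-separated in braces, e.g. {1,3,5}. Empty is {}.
Answer: {5,6,7,8}

Derivation:
Constraint 1 (V != W) on D(V)={3,4,5,6,7,8} D(W)={4,6,7}: no change
Constraint 2 (W < U) on D(W)={4,6,7} D(U)={3,4,5,6,7,8}: U {3,4,5,6,7,8}->{5,6,7,8}
So after constraint 2: D(U) = {5,6,7,8}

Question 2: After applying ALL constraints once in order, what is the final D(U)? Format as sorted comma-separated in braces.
Answer: {5,6,7,8}

Derivation:
Constraint 1 (V != W) on D(V)={3,4,5,6,7,8} D(W)={4,6,7}: no change
Constraint 2 (W < U) on D(W)={4,6,7} D(U)={3,4,5,6,7,8}: U {3,4,5,6,7,8}->{5,6,7,8}
Constraint 3 (Y < U) on D(Y)={3,5,6,7,8} D(U)={5,6,7,8}: Y {3,5,6,7,8}->{3,5,6,7}
So after all 3 constraints: D(U) = {5,6,7,8}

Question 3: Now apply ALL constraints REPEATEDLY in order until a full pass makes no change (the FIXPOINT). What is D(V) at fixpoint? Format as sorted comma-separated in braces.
Answer: {3,4,5,6,7,8}

Derivation:
pass 0 (initial): D(V)={3,4,5,6,7,8}
pass 1: U {3,4,5,6,7,8}->{5,6,7,8}; Y {3,5,6,7,8}->{3,5,6,7}
pass 2: no change
Fixpoint after 2 passes: D(V) = {3,4,5,6,7,8}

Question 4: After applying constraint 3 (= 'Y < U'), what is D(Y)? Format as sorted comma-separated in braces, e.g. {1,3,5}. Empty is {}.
Answer: {3,5,6,7}

Derivation:
Constraint 1 (V != W) on D(V)={3,4,5,6,7,8} D(W)={4,6,7}: no change
Constraint 2 (W < U) on D(W)={4,6,7} D(U)={3,4,5,6,7,8}: U {3,4,5,6,7,8}->{5,6,7,8}
Constraint 3 (Y < U) on D(Y)={3,5,6,7,8} D(U)={5,6,7,8}: Y {3,5,6,7,8}->{3,5,6,7}
So after constraint 3: D(Y) = {3,5,6,7}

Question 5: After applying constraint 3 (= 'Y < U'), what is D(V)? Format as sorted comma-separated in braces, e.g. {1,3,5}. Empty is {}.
Constraint 1 (V != W) on D(V)={3,4,5,6,7,8} D(W)={4,6,7}: no change
Constraint 2 (W < U) on D(W)={4,6,7} D(U)={3,4,5,6,7,8}: U {3,4,5,6,7,8}->{5,6,7,8}
Constraint 3 (Y < U) on D(Y)={3,5,6,7,8} D(U)={5,6,7,8}: Y {3,5,6,7,8}->{3,5,6,7}
So after constraint 3: D(V) = {3,4,5,6,7,8}

Answer: {3,4,5,6,7,8}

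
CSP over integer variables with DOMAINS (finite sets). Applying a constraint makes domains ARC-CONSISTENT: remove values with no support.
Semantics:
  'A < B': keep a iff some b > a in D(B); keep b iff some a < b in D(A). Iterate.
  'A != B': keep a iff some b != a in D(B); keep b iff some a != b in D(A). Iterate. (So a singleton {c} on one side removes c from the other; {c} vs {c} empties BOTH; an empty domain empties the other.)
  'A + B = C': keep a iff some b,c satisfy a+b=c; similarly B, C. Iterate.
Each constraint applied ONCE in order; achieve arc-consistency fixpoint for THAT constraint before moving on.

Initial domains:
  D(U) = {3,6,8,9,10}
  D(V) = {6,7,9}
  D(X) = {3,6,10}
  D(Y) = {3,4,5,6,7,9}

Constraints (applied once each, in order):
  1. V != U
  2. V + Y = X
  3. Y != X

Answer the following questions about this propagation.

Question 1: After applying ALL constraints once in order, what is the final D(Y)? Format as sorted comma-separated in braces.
Answer: {3,4}

Derivation:
Constraint 1 (V != U) on D(V)={6,7,9} D(U)={3,6,8,9,10}: no change
Constraint 2 (V + Y = X) on D(V)={6,7,9} D(Y)={3,4,5,6,7,9} D(X)={3,6,10}: V {6,7,9}->{6,7}; Y {3,4,5,6,7,9}->{3,4}; X {3,6,10}->{10}
Constraint 3 (Y != X) on D(Y)={3,4} D(X)={10}: no change
So after all 3 constraints: D(Y) = {3,4}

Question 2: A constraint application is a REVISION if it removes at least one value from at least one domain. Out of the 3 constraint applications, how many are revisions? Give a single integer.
Constraint 1 (V != U) on D(V)={6,7,9} D(U)={3,6,8,9,10}: no change => not a revision
Constraint 2 (V + Y = X) on D(V)={6,7,9} D(Y)={3,4,5,6,7,9} D(X)={3,6,10}: V {6,7,9}->{6,7}; Y {3,4,5,6,7,9}->{3,4}; X {3,6,10}->{10} => REVISION
Constraint 3 (Y != X) on D(Y)={3,4} D(X)={10}: no change => not a revision
Total revisions = 1

Answer: 1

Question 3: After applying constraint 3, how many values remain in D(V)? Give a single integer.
Answer: 2

Derivation:
Constraint 1 (V != U) on D(V)={6,7,9} D(U)={3,6,8,9,10}: no change
Constraint 2 (V + Y = X) on D(V)={6,7,9} D(Y)={3,4,5,6,7,9} D(X)={3,6,10}: V {6,7,9}->{6,7}; Y {3,4,5,6,7,9}->{3,4}; X {3,6,10}->{10}
Constraint 3 (Y != X) on D(Y)={3,4} D(X)={10}: no change
So after constraint 3: D(V)={6,7}, size = 2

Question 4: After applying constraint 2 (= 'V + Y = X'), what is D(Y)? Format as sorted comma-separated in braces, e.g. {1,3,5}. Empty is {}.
Constraint 1 (V != U) on D(V)={6,7,9} D(U)={3,6,8,9,10}: no change
Constraint 2 (V + Y = X) on D(V)={6,7,9} D(Y)={3,4,5,6,7,9} D(X)={3,6,10}: V {6,7,9}->{6,7}; Y {3,4,5,6,7,9}->{3,4}; X {3,6,10}->{10}
So after constraint 2: D(Y) = {3,4}

Answer: {3,4}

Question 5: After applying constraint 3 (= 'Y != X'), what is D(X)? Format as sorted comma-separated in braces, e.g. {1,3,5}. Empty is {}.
Constraint 1 (V != U) on D(V)={6,7,9} D(U)={3,6,8,9,10}: no change
Constraint 2 (V + Y = X) on D(V)={6,7,9} D(Y)={3,4,5,6,7,9} D(X)={3,6,10}: V {6,7,9}->{6,7}; Y {3,4,5,6,7,9}->{3,4}; X {3,6,10}->{10}
Constraint 3 (Y != X) on D(Y)={3,4} D(X)={10}: no change
So after constraint 3: D(X) = {10}

Answer: {10}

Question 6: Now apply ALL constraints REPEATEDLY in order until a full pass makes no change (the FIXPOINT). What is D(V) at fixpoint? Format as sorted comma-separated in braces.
pass 0 (initial): D(V)={6,7,9}
pass 1: V {6,7,9}->{6,7}; X {3,6,10}->{10}; Y {3,4,5,6,7,9}->{3,4}
pass 2: no change
Fixpoint after 2 passes: D(V) = {6,7}

Answer: {6,7}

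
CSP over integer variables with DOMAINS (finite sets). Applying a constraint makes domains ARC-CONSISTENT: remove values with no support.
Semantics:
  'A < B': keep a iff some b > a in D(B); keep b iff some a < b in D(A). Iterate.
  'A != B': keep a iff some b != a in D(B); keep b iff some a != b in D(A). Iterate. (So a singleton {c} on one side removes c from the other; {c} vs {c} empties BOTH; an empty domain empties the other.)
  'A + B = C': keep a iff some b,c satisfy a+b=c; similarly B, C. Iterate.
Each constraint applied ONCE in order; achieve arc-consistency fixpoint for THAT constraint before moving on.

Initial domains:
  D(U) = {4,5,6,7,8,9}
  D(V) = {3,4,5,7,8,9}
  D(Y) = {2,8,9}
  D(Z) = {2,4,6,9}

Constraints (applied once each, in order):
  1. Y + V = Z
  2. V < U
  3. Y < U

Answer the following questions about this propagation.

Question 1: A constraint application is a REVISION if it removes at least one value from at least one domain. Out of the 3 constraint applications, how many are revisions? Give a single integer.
Answer: 2

Derivation:
Constraint 1 (Y + V = Z) on D(Y)={2,8,9} D(V)={3,4,5,7,8,9} D(Z)={2,4,6,9}: Y {2,8,9}->{2}; V {3,4,5,7,8,9}->{4,7}; Z {2,4,6,9}->{6,9} => REVISION
Constraint 2 (V < U) on D(V)={4,7} D(U)={4,5,6,7,8,9}: U {4,5,6,7,8,9}->{5,6,7,8,9} => REVISION
Constraint 3 (Y < U) on D(Y)={2} D(U)={5,6,7,8,9}: no change => not a revision
Total revisions = 2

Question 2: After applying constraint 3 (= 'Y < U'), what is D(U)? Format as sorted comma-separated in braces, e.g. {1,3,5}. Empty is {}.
Constraint 1 (Y + V = Z) on D(Y)={2,8,9} D(V)={3,4,5,7,8,9} D(Z)={2,4,6,9}: Y {2,8,9}->{2}; V {3,4,5,7,8,9}->{4,7}; Z {2,4,6,9}->{6,9}
Constraint 2 (V < U) on D(V)={4,7} D(U)={4,5,6,7,8,9}: U {4,5,6,7,8,9}->{5,6,7,8,9}
Constraint 3 (Y < U) on D(Y)={2} D(U)={5,6,7,8,9}: no change
So after constraint 3: D(U) = {5,6,7,8,9}

Answer: {5,6,7,8,9}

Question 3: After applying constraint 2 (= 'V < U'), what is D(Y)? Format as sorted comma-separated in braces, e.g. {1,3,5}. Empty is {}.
Answer: {2}

Derivation:
Constraint 1 (Y + V = Z) on D(Y)={2,8,9} D(V)={3,4,5,7,8,9} D(Z)={2,4,6,9}: Y {2,8,9}->{2}; V {3,4,5,7,8,9}->{4,7}; Z {2,4,6,9}->{6,9}
Constraint 2 (V < U) on D(V)={4,7} D(U)={4,5,6,7,8,9}: U {4,5,6,7,8,9}->{5,6,7,8,9}
So after constraint 2: D(Y) = {2}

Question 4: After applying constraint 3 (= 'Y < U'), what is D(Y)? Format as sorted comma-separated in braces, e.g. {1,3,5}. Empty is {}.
Constraint 1 (Y + V = Z) on D(Y)={2,8,9} D(V)={3,4,5,7,8,9} D(Z)={2,4,6,9}: Y {2,8,9}->{2}; V {3,4,5,7,8,9}->{4,7}; Z {2,4,6,9}->{6,9}
Constraint 2 (V < U) on D(V)={4,7} D(U)={4,5,6,7,8,9}: U {4,5,6,7,8,9}->{5,6,7,8,9}
Constraint 3 (Y < U) on D(Y)={2} D(U)={5,6,7,8,9}: no change
So after constraint 3: D(Y) = {2}

Answer: {2}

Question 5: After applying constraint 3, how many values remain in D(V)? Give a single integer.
Answer: 2

Derivation:
Constraint 1 (Y + V = Z) on D(Y)={2,8,9} D(V)={3,4,5,7,8,9} D(Z)={2,4,6,9}: Y {2,8,9}->{2}; V {3,4,5,7,8,9}->{4,7}; Z {2,4,6,9}->{6,9}
Constraint 2 (V < U) on D(V)={4,7} D(U)={4,5,6,7,8,9}: U {4,5,6,7,8,9}->{5,6,7,8,9}
Constraint 3 (Y < U) on D(Y)={2} D(U)={5,6,7,8,9}: no change
So after constraint 3: D(V)={4,7}, size = 2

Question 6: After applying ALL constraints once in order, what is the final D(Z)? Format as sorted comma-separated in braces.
Constraint 1 (Y + V = Z) on D(Y)={2,8,9} D(V)={3,4,5,7,8,9} D(Z)={2,4,6,9}: Y {2,8,9}->{2}; V {3,4,5,7,8,9}->{4,7}; Z {2,4,6,9}->{6,9}
Constraint 2 (V < U) on D(V)={4,7} D(U)={4,5,6,7,8,9}: U {4,5,6,7,8,9}->{5,6,7,8,9}
Constraint 3 (Y < U) on D(Y)={2} D(U)={5,6,7,8,9}: no change
So after all 3 constraints: D(Z) = {6,9}

Answer: {6,9}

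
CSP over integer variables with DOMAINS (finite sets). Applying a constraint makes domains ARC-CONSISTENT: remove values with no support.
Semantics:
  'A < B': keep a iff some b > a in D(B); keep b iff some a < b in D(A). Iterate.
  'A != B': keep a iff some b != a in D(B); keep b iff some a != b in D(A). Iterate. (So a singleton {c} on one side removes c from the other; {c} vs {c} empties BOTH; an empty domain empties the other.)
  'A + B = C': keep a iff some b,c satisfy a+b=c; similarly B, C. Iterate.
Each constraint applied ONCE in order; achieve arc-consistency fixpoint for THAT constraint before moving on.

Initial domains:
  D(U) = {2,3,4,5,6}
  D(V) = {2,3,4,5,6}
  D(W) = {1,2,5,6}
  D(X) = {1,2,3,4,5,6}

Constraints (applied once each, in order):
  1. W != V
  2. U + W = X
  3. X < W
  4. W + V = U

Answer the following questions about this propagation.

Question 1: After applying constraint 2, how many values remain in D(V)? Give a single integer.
Answer: 5

Derivation:
Constraint 1 (W != V) on D(W)={1,2,5,6} D(V)={2,3,4,5,6}: no change
Constraint 2 (U + W = X) on D(U)={2,3,4,5,6} D(W)={1,2,5,6} D(X)={1,2,3,4,5,6}: U {2,3,4,5,6}->{2,3,4,5}; W {1,2,5,6}->{1,2}; X {1,2,3,4,5,6}->{3,4,5,6}
So after constraint 2: D(V)={2,3,4,5,6}, size = 5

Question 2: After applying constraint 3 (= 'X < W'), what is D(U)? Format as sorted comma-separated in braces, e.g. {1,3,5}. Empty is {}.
Answer: {2,3,4,5}

Derivation:
Constraint 1 (W != V) on D(W)={1,2,5,6} D(V)={2,3,4,5,6}: no change
Constraint 2 (U + W = X) on D(U)={2,3,4,5,6} D(W)={1,2,5,6} D(X)={1,2,3,4,5,6}: U {2,3,4,5,6}->{2,3,4,5}; W {1,2,5,6}->{1,2}; X {1,2,3,4,5,6}->{3,4,5,6}
Constraint 3 (X < W) on D(X)={3,4,5,6} D(W)={1,2}: X {3,4,5,6}->{}; W {1,2}->{}
So after constraint 3: D(U) = {2,3,4,5}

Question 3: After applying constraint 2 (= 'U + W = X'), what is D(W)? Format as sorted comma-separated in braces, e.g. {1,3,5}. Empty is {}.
Answer: {1,2}

Derivation:
Constraint 1 (W != V) on D(W)={1,2,5,6} D(V)={2,3,4,5,6}: no change
Constraint 2 (U + W = X) on D(U)={2,3,4,5,6} D(W)={1,2,5,6} D(X)={1,2,3,4,5,6}: U {2,3,4,5,6}->{2,3,4,5}; W {1,2,5,6}->{1,2}; X {1,2,3,4,5,6}->{3,4,5,6}
So after constraint 2: D(W) = {1,2}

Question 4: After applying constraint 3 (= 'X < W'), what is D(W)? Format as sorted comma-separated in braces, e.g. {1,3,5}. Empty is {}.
Answer: {}

Derivation:
Constraint 1 (W != V) on D(W)={1,2,5,6} D(V)={2,3,4,5,6}: no change
Constraint 2 (U + W = X) on D(U)={2,3,4,5,6} D(W)={1,2,5,6} D(X)={1,2,3,4,5,6}: U {2,3,4,5,6}->{2,3,4,5}; W {1,2,5,6}->{1,2}; X {1,2,3,4,5,6}->{3,4,5,6}
Constraint 3 (X < W) on D(X)={3,4,5,6} D(W)={1,2}: X {3,4,5,6}->{}; W {1,2}->{}
So after constraint 3: D(W) = {}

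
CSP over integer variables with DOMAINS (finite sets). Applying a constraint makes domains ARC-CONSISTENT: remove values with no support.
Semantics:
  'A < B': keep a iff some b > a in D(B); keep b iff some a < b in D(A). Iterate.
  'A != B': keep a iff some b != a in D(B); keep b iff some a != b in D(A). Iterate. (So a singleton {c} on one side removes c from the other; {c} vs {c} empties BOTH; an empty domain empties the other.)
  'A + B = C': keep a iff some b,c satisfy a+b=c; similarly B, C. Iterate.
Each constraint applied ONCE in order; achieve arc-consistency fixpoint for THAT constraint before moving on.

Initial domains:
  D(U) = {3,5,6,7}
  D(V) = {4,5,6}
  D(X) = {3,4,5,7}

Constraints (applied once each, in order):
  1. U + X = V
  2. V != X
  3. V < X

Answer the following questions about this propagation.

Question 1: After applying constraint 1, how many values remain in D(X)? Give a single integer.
Answer: 1

Derivation:
Constraint 1 (U + X = V) on D(U)={3,5,6,7} D(X)={3,4,5,7} D(V)={4,5,6}: U {3,5,6,7}->{3}; X {3,4,5,7}->{3}; V {4,5,6}->{6}
So after constraint 1: D(X)={3}, size = 1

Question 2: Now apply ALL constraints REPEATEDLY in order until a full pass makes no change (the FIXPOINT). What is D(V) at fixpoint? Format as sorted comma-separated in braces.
pass 0 (initial): D(V)={4,5,6}
pass 1: U {3,5,6,7}->{3}; V {4,5,6}->{}; X {3,4,5,7}->{}
pass 2: U {3}->{}
pass 3: no change
Fixpoint after 3 passes: D(V) = {}

Answer: {}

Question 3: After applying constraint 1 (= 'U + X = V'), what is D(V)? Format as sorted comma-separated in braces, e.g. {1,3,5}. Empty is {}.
Answer: {6}

Derivation:
Constraint 1 (U + X = V) on D(U)={3,5,6,7} D(X)={3,4,5,7} D(V)={4,5,6}: U {3,5,6,7}->{3}; X {3,4,5,7}->{3}; V {4,5,6}->{6}
So after constraint 1: D(V) = {6}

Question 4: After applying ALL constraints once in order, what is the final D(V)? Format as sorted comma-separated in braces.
Constraint 1 (U + X = V) on D(U)={3,5,6,7} D(X)={3,4,5,7} D(V)={4,5,6}: U {3,5,6,7}->{3}; X {3,4,5,7}->{3}; V {4,5,6}->{6}
Constraint 2 (V != X) on D(V)={6} D(X)={3}: no change
Constraint 3 (V < X) on D(V)={6} D(X)={3}: V {6}->{}; X {3}->{}
So after all 3 constraints: D(V) = {}

Answer: {}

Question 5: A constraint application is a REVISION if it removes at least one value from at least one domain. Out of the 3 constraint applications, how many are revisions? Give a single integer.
Constraint 1 (U + X = V) on D(U)={3,5,6,7} D(X)={3,4,5,7} D(V)={4,5,6}: U {3,5,6,7}->{3}; X {3,4,5,7}->{3}; V {4,5,6}->{6} => REVISION
Constraint 2 (V != X) on D(V)={6} D(X)={3}: no change => not a revision
Constraint 3 (V < X) on D(V)={6} D(X)={3}: V {6}->{}; X {3}->{} => REVISION
Total revisions = 2

Answer: 2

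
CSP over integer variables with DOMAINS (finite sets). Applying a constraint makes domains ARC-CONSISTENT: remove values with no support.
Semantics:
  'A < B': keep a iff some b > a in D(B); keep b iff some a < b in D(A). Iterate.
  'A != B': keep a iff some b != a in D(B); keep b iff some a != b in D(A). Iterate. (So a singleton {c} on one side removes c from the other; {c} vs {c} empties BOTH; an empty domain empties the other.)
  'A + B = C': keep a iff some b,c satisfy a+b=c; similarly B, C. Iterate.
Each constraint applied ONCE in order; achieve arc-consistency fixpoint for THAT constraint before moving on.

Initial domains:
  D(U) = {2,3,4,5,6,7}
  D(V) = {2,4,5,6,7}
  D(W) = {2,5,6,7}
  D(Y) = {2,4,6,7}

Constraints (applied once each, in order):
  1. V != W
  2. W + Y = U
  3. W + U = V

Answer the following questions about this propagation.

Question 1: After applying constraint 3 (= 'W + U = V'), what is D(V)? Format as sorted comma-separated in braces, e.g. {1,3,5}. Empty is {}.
Answer: {6}

Derivation:
Constraint 1 (V != W) on D(V)={2,4,5,6,7} D(W)={2,5,6,7}: no change
Constraint 2 (W + Y = U) on D(W)={2,5,6,7} D(Y)={2,4,6,7} D(U)={2,3,4,5,6,7}: W {2,5,6,7}->{2,5}; Y {2,4,6,7}->{2,4}; U {2,3,4,5,6,7}->{4,6,7}
Constraint 3 (W + U = V) on D(W)={2,5} D(U)={4,6,7} D(V)={2,4,5,6,7}: W {2,5}->{2}; U {4,6,7}->{4}; V {2,4,5,6,7}->{6}
So after constraint 3: D(V) = {6}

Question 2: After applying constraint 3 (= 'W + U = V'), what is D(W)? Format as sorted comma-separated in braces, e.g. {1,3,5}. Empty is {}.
Answer: {2}

Derivation:
Constraint 1 (V != W) on D(V)={2,4,5,6,7} D(W)={2,5,6,7}: no change
Constraint 2 (W + Y = U) on D(W)={2,5,6,7} D(Y)={2,4,6,7} D(U)={2,3,4,5,6,7}: W {2,5,6,7}->{2,5}; Y {2,4,6,7}->{2,4}; U {2,3,4,5,6,7}->{4,6,7}
Constraint 3 (W + U = V) on D(W)={2,5} D(U)={4,6,7} D(V)={2,4,5,6,7}: W {2,5}->{2}; U {4,6,7}->{4}; V {2,4,5,6,7}->{6}
So after constraint 3: D(W) = {2}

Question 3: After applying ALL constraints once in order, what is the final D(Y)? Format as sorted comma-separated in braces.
Constraint 1 (V != W) on D(V)={2,4,5,6,7} D(W)={2,5,6,7}: no change
Constraint 2 (W + Y = U) on D(W)={2,5,6,7} D(Y)={2,4,6,7} D(U)={2,3,4,5,6,7}: W {2,5,6,7}->{2,5}; Y {2,4,6,7}->{2,4}; U {2,3,4,5,6,7}->{4,6,7}
Constraint 3 (W + U = V) on D(W)={2,5} D(U)={4,6,7} D(V)={2,4,5,6,7}: W {2,5}->{2}; U {4,6,7}->{4}; V {2,4,5,6,7}->{6}
So after all 3 constraints: D(Y) = {2,4}

Answer: {2,4}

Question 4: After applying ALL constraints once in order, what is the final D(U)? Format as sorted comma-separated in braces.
Constraint 1 (V != W) on D(V)={2,4,5,6,7} D(W)={2,5,6,7}: no change
Constraint 2 (W + Y = U) on D(W)={2,5,6,7} D(Y)={2,4,6,7} D(U)={2,3,4,5,6,7}: W {2,5,6,7}->{2,5}; Y {2,4,6,7}->{2,4}; U {2,3,4,5,6,7}->{4,6,7}
Constraint 3 (W + U = V) on D(W)={2,5} D(U)={4,6,7} D(V)={2,4,5,6,7}: W {2,5}->{2}; U {4,6,7}->{4}; V {2,4,5,6,7}->{6}
So after all 3 constraints: D(U) = {4}

Answer: {4}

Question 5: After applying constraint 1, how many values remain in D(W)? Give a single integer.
Answer: 4

Derivation:
Constraint 1 (V != W) on D(V)={2,4,5,6,7} D(W)={2,5,6,7}: no change
So after constraint 1: D(W)={2,5,6,7}, size = 4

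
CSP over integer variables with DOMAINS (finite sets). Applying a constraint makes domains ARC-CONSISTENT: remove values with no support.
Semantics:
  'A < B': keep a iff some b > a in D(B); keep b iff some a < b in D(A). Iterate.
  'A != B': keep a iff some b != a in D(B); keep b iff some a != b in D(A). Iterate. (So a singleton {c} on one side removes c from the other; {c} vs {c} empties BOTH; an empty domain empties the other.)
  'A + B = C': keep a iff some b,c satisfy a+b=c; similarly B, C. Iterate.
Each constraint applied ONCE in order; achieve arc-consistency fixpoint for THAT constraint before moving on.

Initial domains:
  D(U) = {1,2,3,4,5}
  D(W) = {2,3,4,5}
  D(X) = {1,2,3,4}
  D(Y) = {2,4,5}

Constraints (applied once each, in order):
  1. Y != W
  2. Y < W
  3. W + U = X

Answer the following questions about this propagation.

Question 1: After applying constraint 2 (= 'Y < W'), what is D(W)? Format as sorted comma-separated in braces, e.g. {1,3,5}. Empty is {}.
Constraint 1 (Y != W) on D(Y)={2,4,5} D(W)={2,3,4,5}: no change
Constraint 2 (Y < W) on D(Y)={2,4,5} D(W)={2,3,4,5}: Y {2,4,5}->{2,4}; W {2,3,4,5}->{3,4,5}
So after constraint 2: D(W) = {3,4,5}

Answer: {3,4,5}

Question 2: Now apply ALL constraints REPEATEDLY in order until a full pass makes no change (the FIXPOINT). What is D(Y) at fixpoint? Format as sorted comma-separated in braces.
pass 0 (initial): D(Y)={2,4,5}
pass 1: U {1,2,3,4,5}->{1}; W {2,3,4,5}->{3}; X {1,2,3,4}->{4}; Y {2,4,5}->{2,4}
pass 2: Y {2,4}->{2}
pass 3: no change
Fixpoint after 3 passes: D(Y) = {2}

Answer: {2}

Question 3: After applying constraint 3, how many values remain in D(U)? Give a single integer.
Answer: 1

Derivation:
Constraint 1 (Y != W) on D(Y)={2,4,5} D(W)={2,3,4,5}: no change
Constraint 2 (Y < W) on D(Y)={2,4,5} D(W)={2,3,4,5}: Y {2,4,5}->{2,4}; W {2,3,4,5}->{3,4,5}
Constraint 3 (W + U = X) on D(W)={3,4,5} D(U)={1,2,3,4,5} D(X)={1,2,3,4}: W {3,4,5}->{3}; U {1,2,3,4,5}->{1}; X {1,2,3,4}->{4}
So after constraint 3: D(U)={1}, size = 1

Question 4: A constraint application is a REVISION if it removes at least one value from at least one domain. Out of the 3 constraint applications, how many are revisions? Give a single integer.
Constraint 1 (Y != W) on D(Y)={2,4,5} D(W)={2,3,4,5}: no change => not a revision
Constraint 2 (Y < W) on D(Y)={2,4,5} D(W)={2,3,4,5}: Y {2,4,5}->{2,4}; W {2,3,4,5}->{3,4,5} => REVISION
Constraint 3 (W + U = X) on D(W)={3,4,5} D(U)={1,2,3,4,5} D(X)={1,2,3,4}: W {3,4,5}->{3}; U {1,2,3,4,5}->{1}; X {1,2,3,4}->{4} => REVISION
Total revisions = 2

Answer: 2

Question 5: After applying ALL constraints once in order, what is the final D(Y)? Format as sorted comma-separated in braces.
Constraint 1 (Y != W) on D(Y)={2,4,5} D(W)={2,3,4,5}: no change
Constraint 2 (Y < W) on D(Y)={2,4,5} D(W)={2,3,4,5}: Y {2,4,5}->{2,4}; W {2,3,4,5}->{3,4,5}
Constraint 3 (W + U = X) on D(W)={3,4,5} D(U)={1,2,3,4,5} D(X)={1,2,3,4}: W {3,4,5}->{3}; U {1,2,3,4,5}->{1}; X {1,2,3,4}->{4}
So after all 3 constraints: D(Y) = {2,4}

Answer: {2,4}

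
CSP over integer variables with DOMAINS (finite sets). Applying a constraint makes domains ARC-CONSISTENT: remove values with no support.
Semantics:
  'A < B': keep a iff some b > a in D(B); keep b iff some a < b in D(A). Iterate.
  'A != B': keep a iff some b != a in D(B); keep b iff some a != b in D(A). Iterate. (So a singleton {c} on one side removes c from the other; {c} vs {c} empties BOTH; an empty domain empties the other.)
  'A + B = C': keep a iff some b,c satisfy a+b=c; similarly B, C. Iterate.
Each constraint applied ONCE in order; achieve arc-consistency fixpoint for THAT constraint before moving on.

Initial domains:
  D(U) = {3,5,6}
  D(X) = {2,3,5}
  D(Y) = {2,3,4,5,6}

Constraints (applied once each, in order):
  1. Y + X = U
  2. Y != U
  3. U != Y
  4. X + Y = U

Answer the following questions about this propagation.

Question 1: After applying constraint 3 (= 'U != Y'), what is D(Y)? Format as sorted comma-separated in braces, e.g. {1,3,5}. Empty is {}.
Answer: {2,3,4}

Derivation:
Constraint 1 (Y + X = U) on D(Y)={2,3,4,5,6} D(X)={2,3,5} D(U)={3,5,6}: Y {2,3,4,5,6}->{2,3,4}; X {2,3,5}->{2,3}; U {3,5,6}->{5,6}
Constraint 2 (Y != U) on D(Y)={2,3,4} D(U)={5,6}: no change
Constraint 3 (U != Y) on D(U)={5,6} D(Y)={2,3,4}: no change
So after constraint 3: D(Y) = {2,3,4}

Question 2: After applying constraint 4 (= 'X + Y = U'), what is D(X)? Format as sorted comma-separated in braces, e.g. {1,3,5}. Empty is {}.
Answer: {2,3}

Derivation:
Constraint 1 (Y + X = U) on D(Y)={2,3,4,5,6} D(X)={2,3,5} D(U)={3,5,6}: Y {2,3,4,5,6}->{2,3,4}; X {2,3,5}->{2,3}; U {3,5,6}->{5,6}
Constraint 2 (Y != U) on D(Y)={2,3,4} D(U)={5,6}: no change
Constraint 3 (U != Y) on D(U)={5,6} D(Y)={2,3,4}: no change
Constraint 4 (X + Y = U) on D(X)={2,3} D(Y)={2,3,4} D(U)={5,6}: no change
So after constraint 4: D(X) = {2,3}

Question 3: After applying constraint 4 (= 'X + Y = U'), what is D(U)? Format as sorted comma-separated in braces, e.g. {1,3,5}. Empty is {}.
Answer: {5,6}

Derivation:
Constraint 1 (Y + X = U) on D(Y)={2,3,4,5,6} D(X)={2,3,5} D(U)={3,5,6}: Y {2,3,4,5,6}->{2,3,4}; X {2,3,5}->{2,3}; U {3,5,6}->{5,6}
Constraint 2 (Y != U) on D(Y)={2,3,4} D(U)={5,6}: no change
Constraint 3 (U != Y) on D(U)={5,6} D(Y)={2,3,4}: no change
Constraint 4 (X + Y = U) on D(X)={2,3} D(Y)={2,3,4} D(U)={5,6}: no change
So after constraint 4: D(U) = {5,6}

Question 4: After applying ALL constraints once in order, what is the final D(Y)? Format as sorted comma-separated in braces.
Answer: {2,3,4}

Derivation:
Constraint 1 (Y + X = U) on D(Y)={2,3,4,5,6} D(X)={2,3,5} D(U)={3,5,6}: Y {2,3,4,5,6}->{2,3,4}; X {2,3,5}->{2,3}; U {3,5,6}->{5,6}
Constraint 2 (Y != U) on D(Y)={2,3,4} D(U)={5,6}: no change
Constraint 3 (U != Y) on D(U)={5,6} D(Y)={2,3,4}: no change
Constraint 4 (X + Y = U) on D(X)={2,3} D(Y)={2,3,4} D(U)={5,6}: no change
So after all 4 constraints: D(Y) = {2,3,4}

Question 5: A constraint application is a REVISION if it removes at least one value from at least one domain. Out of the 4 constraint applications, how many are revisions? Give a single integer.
Answer: 1

Derivation:
Constraint 1 (Y + X = U) on D(Y)={2,3,4,5,6} D(X)={2,3,5} D(U)={3,5,6}: Y {2,3,4,5,6}->{2,3,4}; X {2,3,5}->{2,3}; U {3,5,6}->{5,6} => REVISION
Constraint 2 (Y != U) on D(Y)={2,3,4} D(U)={5,6}: no change => not a revision
Constraint 3 (U != Y) on D(U)={5,6} D(Y)={2,3,4}: no change => not a revision
Constraint 4 (X + Y = U) on D(X)={2,3} D(Y)={2,3,4} D(U)={5,6}: no change => not a revision
Total revisions = 1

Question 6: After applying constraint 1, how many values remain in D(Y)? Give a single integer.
Constraint 1 (Y + X = U) on D(Y)={2,3,4,5,6} D(X)={2,3,5} D(U)={3,5,6}: Y {2,3,4,5,6}->{2,3,4}; X {2,3,5}->{2,3}; U {3,5,6}->{5,6}
So after constraint 1: D(Y)={2,3,4}, size = 3

Answer: 3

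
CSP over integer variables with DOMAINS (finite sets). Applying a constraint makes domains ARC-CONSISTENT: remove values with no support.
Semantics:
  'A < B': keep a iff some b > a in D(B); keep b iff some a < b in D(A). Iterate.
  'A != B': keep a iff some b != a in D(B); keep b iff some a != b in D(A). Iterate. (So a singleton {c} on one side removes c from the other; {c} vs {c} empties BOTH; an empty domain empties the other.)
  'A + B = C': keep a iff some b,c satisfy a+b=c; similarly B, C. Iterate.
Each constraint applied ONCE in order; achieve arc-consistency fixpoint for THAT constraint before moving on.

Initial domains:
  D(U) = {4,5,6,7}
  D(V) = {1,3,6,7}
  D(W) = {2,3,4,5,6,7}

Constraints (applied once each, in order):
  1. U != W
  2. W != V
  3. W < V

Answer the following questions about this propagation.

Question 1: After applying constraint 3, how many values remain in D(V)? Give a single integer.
Answer: 3

Derivation:
Constraint 1 (U != W) on D(U)={4,5,6,7} D(W)={2,3,4,5,6,7}: no change
Constraint 2 (W != V) on D(W)={2,3,4,5,6,7} D(V)={1,3,6,7}: no change
Constraint 3 (W < V) on D(W)={2,3,4,5,6,7} D(V)={1,3,6,7}: W {2,3,4,5,6,7}->{2,3,4,5,6}; V {1,3,6,7}->{3,6,7}
So after constraint 3: D(V)={3,6,7}, size = 3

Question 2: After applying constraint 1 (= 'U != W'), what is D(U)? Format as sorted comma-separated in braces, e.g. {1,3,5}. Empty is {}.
Constraint 1 (U != W) on D(U)={4,5,6,7} D(W)={2,3,4,5,6,7}: no change
So after constraint 1: D(U) = {4,5,6,7}

Answer: {4,5,6,7}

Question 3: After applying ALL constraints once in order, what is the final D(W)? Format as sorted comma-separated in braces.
Constraint 1 (U != W) on D(U)={4,5,6,7} D(W)={2,3,4,5,6,7}: no change
Constraint 2 (W != V) on D(W)={2,3,4,5,6,7} D(V)={1,3,6,7}: no change
Constraint 3 (W < V) on D(W)={2,3,4,5,6,7} D(V)={1,3,6,7}: W {2,3,4,5,6,7}->{2,3,4,5,6}; V {1,3,6,7}->{3,6,7}
So after all 3 constraints: D(W) = {2,3,4,5,6}

Answer: {2,3,4,5,6}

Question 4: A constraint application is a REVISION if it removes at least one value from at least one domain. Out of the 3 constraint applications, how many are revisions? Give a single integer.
Constraint 1 (U != W) on D(U)={4,5,6,7} D(W)={2,3,4,5,6,7}: no change => not a revision
Constraint 2 (W != V) on D(W)={2,3,4,5,6,7} D(V)={1,3,6,7}: no change => not a revision
Constraint 3 (W < V) on D(W)={2,3,4,5,6,7} D(V)={1,3,6,7}: W {2,3,4,5,6,7}->{2,3,4,5,6}; V {1,3,6,7}->{3,6,7} => REVISION
Total revisions = 1

Answer: 1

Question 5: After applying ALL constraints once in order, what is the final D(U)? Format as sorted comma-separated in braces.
Answer: {4,5,6,7}

Derivation:
Constraint 1 (U != W) on D(U)={4,5,6,7} D(W)={2,3,4,5,6,7}: no change
Constraint 2 (W != V) on D(W)={2,3,4,5,6,7} D(V)={1,3,6,7}: no change
Constraint 3 (W < V) on D(W)={2,3,4,5,6,7} D(V)={1,3,6,7}: W {2,3,4,5,6,7}->{2,3,4,5,6}; V {1,3,6,7}->{3,6,7}
So after all 3 constraints: D(U) = {4,5,6,7}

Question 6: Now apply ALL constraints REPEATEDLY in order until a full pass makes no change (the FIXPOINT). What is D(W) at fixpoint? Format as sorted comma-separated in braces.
pass 0 (initial): D(W)={2,3,4,5,6,7}
pass 1: V {1,3,6,7}->{3,6,7}; W {2,3,4,5,6,7}->{2,3,4,5,6}
pass 2: no change
Fixpoint after 2 passes: D(W) = {2,3,4,5,6}

Answer: {2,3,4,5,6}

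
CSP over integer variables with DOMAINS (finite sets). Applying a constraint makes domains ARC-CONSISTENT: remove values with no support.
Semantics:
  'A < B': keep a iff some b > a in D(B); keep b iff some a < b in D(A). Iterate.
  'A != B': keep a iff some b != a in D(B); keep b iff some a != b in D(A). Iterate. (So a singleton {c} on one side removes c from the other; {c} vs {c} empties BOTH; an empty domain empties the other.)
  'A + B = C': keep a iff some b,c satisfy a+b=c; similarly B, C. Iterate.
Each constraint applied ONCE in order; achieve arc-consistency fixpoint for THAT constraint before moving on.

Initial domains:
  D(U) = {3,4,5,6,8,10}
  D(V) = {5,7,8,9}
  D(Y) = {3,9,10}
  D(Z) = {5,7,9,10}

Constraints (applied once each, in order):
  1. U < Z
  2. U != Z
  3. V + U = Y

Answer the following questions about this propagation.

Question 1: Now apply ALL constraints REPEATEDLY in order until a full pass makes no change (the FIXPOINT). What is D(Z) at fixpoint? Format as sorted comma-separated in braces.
pass 0 (initial): D(Z)={5,7,9,10}
pass 1: U {3,4,5,6,8,10}->{3,4,5}; V {5,7,8,9}->{5,7}; Y {3,9,10}->{9,10}
pass 2: no change
Fixpoint after 2 passes: D(Z) = {5,7,9,10}

Answer: {5,7,9,10}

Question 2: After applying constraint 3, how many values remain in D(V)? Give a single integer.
Answer: 2

Derivation:
Constraint 1 (U < Z) on D(U)={3,4,5,6,8,10} D(Z)={5,7,9,10}: U {3,4,5,6,8,10}->{3,4,5,6,8}
Constraint 2 (U != Z) on D(U)={3,4,5,6,8} D(Z)={5,7,9,10}: no change
Constraint 3 (V + U = Y) on D(V)={5,7,8,9} D(U)={3,4,5,6,8} D(Y)={3,9,10}: V {5,7,8,9}->{5,7}; U {3,4,5,6,8}->{3,4,5}; Y {3,9,10}->{9,10}
So after constraint 3: D(V)={5,7}, size = 2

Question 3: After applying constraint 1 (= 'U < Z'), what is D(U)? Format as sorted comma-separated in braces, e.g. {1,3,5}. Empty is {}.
Answer: {3,4,5,6,8}

Derivation:
Constraint 1 (U < Z) on D(U)={3,4,5,6,8,10} D(Z)={5,7,9,10}: U {3,4,5,6,8,10}->{3,4,5,6,8}
So after constraint 1: D(U) = {3,4,5,6,8}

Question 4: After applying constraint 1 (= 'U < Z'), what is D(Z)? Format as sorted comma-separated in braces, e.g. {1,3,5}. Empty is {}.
Constraint 1 (U < Z) on D(U)={3,4,5,6,8,10} D(Z)={5,7,9,10}: U {3,4,5,6,8,10}->{3,4,5,6,8}
So after constraint 1: D(Z) = {5,7,9,10}

Answer: {5,7,9,10}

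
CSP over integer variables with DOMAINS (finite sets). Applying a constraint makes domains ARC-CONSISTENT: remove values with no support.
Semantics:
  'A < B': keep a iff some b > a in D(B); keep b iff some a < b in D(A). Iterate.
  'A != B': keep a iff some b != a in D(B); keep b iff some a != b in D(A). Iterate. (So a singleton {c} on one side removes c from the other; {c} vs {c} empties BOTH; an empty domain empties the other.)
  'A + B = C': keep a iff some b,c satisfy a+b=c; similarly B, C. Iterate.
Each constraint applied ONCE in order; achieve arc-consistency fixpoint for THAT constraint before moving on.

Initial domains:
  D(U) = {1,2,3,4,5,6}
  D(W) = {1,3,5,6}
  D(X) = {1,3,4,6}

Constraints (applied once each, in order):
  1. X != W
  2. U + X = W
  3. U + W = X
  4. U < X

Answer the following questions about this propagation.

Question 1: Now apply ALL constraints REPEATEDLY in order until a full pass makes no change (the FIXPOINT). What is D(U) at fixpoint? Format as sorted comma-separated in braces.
Answer: {}

Derivation:
pass 0 (initial): D(U)={1,2,3,4,5,6}
pass 1: U {1,2,3,4,5,6}->{1}; W {1,3,5,6}->{3}; X {1,3,4,6}->{4}
pass 2: U {1}->{}; W {3}->{}; X {4}->{}
pass 3: no change
Fixpoint after 3 passes: D(U) = {}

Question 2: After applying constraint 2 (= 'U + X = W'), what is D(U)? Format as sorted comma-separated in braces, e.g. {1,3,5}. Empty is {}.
Answer: {1,2,3,4,5}

Derivation:
Constraint 1 (X != W) on D(X)={1,3,4,6} D(W)={1,3,5,6}: no change
Constraint 2 (U + X = W) on D(U)={1,2,3,4,5,6} D(X)={1,3,4,6} D(W)={1,3,5,6}: U {1,2,3,4,5,6}->{1,2,3,4,5}; X {1,3,4,6}->{1,3,4}; W {1,3,5,6}->{3,5,6}
So after constraint 2: D(U) = {1,2,3,4,5}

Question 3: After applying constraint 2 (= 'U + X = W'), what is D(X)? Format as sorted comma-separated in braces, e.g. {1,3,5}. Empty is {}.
Constraint 1 (X != W) on D(X)={1,3,4,6} D(W)={1,3,5,6}: no change
Constraint 2 (U + X = W) on D(U)={1,2,3,4,5,6} D(X)={1,3,4,6} D(W)={1,3,5,6}: U {1,2,3,4,5,6}->{1,2,3,4,5}; X {1,3,4,6}->{1,3,4}; W {1,3,5,6}->{3,5,6}
So after constraint 2: D(X) = {1,3,4}

Answer: {1,3,4}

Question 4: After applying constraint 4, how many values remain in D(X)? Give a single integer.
Constraint 1 (X != W) on D(X)={1,3,4,6} D(W)={1,3,5,6}: no change
Constraint 2 (U + X = W) on D(U)={1,2,3,4,5,6} D(X)={1,3,4,6} D(W)={1,3,5,6}: U {1,2,3,4,5,6}->{1,2,3,4,5}; X {1,3,4,6}->{1,3,4}; W {1,3,5,6}->{3,5,6}
Constraint 3 (U + W = X) on D(U)={1,2,3,4,5} D(W)={3,5,6} D(X)={1,3,4}: U {1,2,3,4,5}->{1}; W {3,5,6}->{3}; X {1,3,4}->{4}
Constraint 4 (U < X) on D(U)={1} D(X)={4}: no change
So after constraint 4: D(X)={4}, size = 1

Answer: 1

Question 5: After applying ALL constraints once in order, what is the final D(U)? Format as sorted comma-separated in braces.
Constraint 1 (X != W) on D(X)={1,3,4,6} D(W)={1,3,5,6}: no change
Constraint 2 (U + X = W) on D(U)={1,2,3,4,5,6} D(X)={1,3,4,6} D(W)={1,3,5,6}: U {1,2,3,4,5,6}->{1,2,3,4,5}; X {1,3,4,6}->{1,3,4}; W {1,3,5,6}->{3,5,6}
Constraint 3 (U + W = X) on D(U)={1,2,3,4,5} D(W)={3,5,6} D(X)={1,3,4}: U {1,2,3,4,5}->{1}; W {3,5,6}->{3}; X {1,3,4}->{4}
Constraint 4 (U < X) on D(U)={1} D(X)={4}: no change
So after all 4 constraints: D(U) = {1}

Answer: {1}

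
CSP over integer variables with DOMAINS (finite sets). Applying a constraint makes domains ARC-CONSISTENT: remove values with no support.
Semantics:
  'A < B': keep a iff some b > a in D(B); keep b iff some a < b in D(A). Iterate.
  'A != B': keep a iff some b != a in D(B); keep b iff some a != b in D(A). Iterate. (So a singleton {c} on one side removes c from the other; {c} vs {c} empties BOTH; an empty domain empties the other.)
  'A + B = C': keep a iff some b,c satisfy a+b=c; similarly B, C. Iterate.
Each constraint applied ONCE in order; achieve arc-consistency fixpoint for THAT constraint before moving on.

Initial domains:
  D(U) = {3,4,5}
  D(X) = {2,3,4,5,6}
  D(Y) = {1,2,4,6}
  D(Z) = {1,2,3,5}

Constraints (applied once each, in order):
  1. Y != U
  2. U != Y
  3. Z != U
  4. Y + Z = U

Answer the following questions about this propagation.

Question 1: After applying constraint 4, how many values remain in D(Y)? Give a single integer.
Constraint 1 (Y != U) on D(Y)={1,2,4,6} D(U)={3,4,5}: no change
Constraint 2 (U != Y) on D(U)={3,4,5} D(Y)={1,2,4,6}: no change
Constraint 3 (Z != U) on D(Z)={1,2,3,5} D(U)={3,4,5}: no change
Constraint 4 (Y + Z = U) on D(Y)={1,2,4,6} D(Z)={1,2,3,5} D(U)={3,4,5}: Y {1,2,4,6}->{1,2,4}; Z {1,2,3,5}->{1,2,3}
So after constraint 4: D(Y)={1,2,4}, size = 3

Answer: 3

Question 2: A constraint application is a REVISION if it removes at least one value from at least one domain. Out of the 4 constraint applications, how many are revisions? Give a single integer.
Answer: 1

Derivation:
Constraint 1 (Y != U) on D(Y)={1,2,4,6} D(U)={3,4,5}: no change => not a revision
Constraint 2 (U != Y) on D(U)={3,4,5} D(Y)={1,2,4,6}: no change => not a revision
Constraint 3 (Z != U) on D(Z)={1,2,3,5} D(U)={3,4,5}: no change => not a revision
Constraint 4 (Y + Z = U) on D(Y)={1,2,4,6} D(Z)={1,2,3,5} D(U)={3,4,5}: Y {1,2,4,6}->{1,2,4}; Z {1,2,3,5}->{1,2,3} => REVISION
Total revisions = 1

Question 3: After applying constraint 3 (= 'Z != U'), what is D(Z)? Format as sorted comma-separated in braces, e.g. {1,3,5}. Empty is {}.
Constraint 1 (Y != U) on D(Y)={1,2,4,6} D(U)={3,4,5}: no change
Constraint 2 (U != Y) on D(U)={3,4,5} D(Y)={1,2,4,6}: no change
Constraint 3 (Z != U) on D(Z)={1,2,3,5} D(U)={3,4,5}: no change
So after constraint 3: D(Z) = {1,2,3,5}

Answer: {1,2,3,5}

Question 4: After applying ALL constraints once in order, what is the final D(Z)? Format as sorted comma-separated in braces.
Constraint 1 (Y != U) on D(Y)={1,2,4,6} D(U)={3,4,5}: no change
Constraint 2 (U != Y) on D(U)={3,4,5} D(Y)={1,2,4,6}: no change
Constraint 3 (Z != U) on D(Z)={1,2,3,5} D(U)={3,4,5}: no change
Constraint 4 (Y + Z = U) on D(Y)={1,2,4,6} D(Z)={1,2,3,5} D(U)={3,4,5}: Y {1,2,4,6}->{1,2,4}; Z {1,2,3,5}->{1,2,3}
So after all 4 constraints: D(Z) = {1,2,3}

Answer: {1,2,3}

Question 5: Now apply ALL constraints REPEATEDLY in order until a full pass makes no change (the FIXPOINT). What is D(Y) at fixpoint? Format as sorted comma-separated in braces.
Answer: {1,2,4}

Derivation:
pass 0 (initial): D(Y)={1,2,4,6}
pass 1: Y {1,2,4,6}->{1,2,4}; Z {1,2,3,5}->{1,2,3}
pass 2: no change
Fixpoint after 2 passes: D(Y) = {1,2,4}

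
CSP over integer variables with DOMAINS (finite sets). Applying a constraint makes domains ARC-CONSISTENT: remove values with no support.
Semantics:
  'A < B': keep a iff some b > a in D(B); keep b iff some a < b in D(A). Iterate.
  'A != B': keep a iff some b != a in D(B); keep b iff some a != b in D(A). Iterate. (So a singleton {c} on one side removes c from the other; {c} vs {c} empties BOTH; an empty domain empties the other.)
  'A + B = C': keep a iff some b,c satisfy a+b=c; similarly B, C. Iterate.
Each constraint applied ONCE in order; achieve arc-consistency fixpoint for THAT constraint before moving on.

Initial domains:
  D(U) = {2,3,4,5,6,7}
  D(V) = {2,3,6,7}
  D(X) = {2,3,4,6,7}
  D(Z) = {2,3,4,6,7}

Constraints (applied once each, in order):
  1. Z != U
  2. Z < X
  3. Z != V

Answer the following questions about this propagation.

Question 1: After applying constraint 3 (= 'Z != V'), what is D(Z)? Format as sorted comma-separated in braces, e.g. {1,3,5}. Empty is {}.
Constraint 1 (Z != U) on D(Z)={2,3,4,6,7} D(U)={2,3,4,5,6,7}: no change
Constraint 2 (Z < X) on D(Z)={2,3,4,6,7} D(X)={2,3,4,6,7}: Z {2,3,4,6,7}->{2,3,4,6}; X {2,3,4,6,7}->{3,4,6,7}
Constraint 3 (Z != V) on D(Z)={2,3,4,6} D(V)={2,3,6,7}: no change
So after constraint 3: D(Z) = {2,3,4,6}

Answer: {2,3,4,6}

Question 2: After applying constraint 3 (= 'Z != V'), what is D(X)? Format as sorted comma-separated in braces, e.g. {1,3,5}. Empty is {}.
Answer: {3,4,6,7}

Derivation:
Constraint 1 (Z != U) on D(Z)={2,3,4,6,7} D(U)={2,3,4,5,6,7}: no change
Constraint 2 (Z < X) on D(Z)={2,3,4,6,7} D(X)={2,3,4,6,7}: Z {2,3,4,6,7}->{2,3,4,6}; X {2,3,4,6,7}->{3,4,6,7}
Constraint 3 (Z != V) on D(Z)={2,3,4,6} D(V)={2,3,6,7}: no change
So after constraint 3: D(X) = {3,4,6,7}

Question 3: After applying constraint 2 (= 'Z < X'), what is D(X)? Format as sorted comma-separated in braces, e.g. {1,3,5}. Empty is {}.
Constraint 1 (Z != U) on D(Z)={2,3,4,6,7} D(U)={2,3,4,5,6,7}: no change
Constraint 2 (Z < X) on D(Z)={2,3,4,6,7} D(X)={2,3,4,6,7}: Z {2,3,4,6,7}->{2,3,4,6}; X {2,3,4,6,7}->{3,4,6,7}
So after constraint 2: D(X) = {3,4,6,7}

Answer: {3,4,6,7}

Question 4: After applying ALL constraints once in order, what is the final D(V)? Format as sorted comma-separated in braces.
Constraint 1 (Z != U) on D(Z)={2,3,4,6,7} D(U)={2,3,4,5,6,7}: no change
Constraint 2 (Z < X) on D(Z)={2,3,4,6,7} D(X)={2,3,4,6,7}: Z {2,3,4,6,7}->{2,3,4,6}; X {2,3,4,6,7}->{3,4,6,7}
Constraint 3 (Z != V) on D(Z)={2,3,4,6} D(V)={2,3,6,7}: no change
So after all 3 constraints: D(V) = {2,3,6,7}

Answer: {2,3,6,7}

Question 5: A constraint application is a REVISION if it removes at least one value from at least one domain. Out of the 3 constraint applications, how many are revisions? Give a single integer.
Answer: 1

Derivation:
Constraint 1 (Z != U) on D(Z)={2,3,4,6,7} D(U)={2,3,4,5,6,7}: no change => not a revision
Constraint 2 (Z < X) on D(Z)={2,3,4,6,7} D(X)={2,3,4,6,7}: Z {2,3,4,6,7}->{2,3,4,6}; X {2,3,4,6,7}->{3,4,6,7} => REVISION
Constraint 3 (Z != V) on D(Z)={2,3,4,6} D(V)={2,3,6,7}: no change => not a revision
Total revisions = 1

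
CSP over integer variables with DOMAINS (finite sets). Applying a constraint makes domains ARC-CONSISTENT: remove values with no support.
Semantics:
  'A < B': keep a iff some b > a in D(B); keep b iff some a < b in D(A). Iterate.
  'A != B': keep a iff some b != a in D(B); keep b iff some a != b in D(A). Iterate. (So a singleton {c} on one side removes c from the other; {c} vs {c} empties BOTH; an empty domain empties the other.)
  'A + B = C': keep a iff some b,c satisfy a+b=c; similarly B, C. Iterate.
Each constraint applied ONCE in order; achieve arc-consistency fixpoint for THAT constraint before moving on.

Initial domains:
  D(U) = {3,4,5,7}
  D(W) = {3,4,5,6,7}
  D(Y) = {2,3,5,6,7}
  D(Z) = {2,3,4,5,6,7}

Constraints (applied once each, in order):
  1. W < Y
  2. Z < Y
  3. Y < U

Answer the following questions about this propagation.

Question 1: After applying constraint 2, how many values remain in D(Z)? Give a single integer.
Constraint 1 (W < Y) on D(W)={3,4,5,6,7} D(Y)={2,3,5,6,7}: W {3,4,5,6,7}->{3,4,5,6}; Y {2,3,5,6,7}->{5,6,7}
Constraint 2 (Z < Y) on D(Z)={2,3,4,5,6,7} D(Y)={5,6,7}: Z {2,3,4,5,6,7}->{2,3,4,5,6}
So after constraint 2: D(Z)={2,3,4,5,6}, size = 5

Answer: 5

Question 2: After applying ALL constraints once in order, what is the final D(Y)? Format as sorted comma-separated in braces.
Answer: {5,6}

Derivation:
Constraint 1 (W < Y) on D(W)={3,4,5,6,7} D(Y)={2,3,5,6,7}: W {3,4,5,6,7}->{3,4,5,6}; Y {2,3,5,6,7}->{5,6,7}
Constraint 2 (Z < Y) on D(Z)={2,3,4,5,6,7} D(Y)={5,6,7}: Z {2,3,4,5,6,7}->{2,3,4,5,6}
Constraint 3 (Y < U) on D(Y)={5,6,7} D(U)={3,4,5,7}: Y {5,6,7}->{5,6}; U {3,4,5,7}->{7}
So after all 3 constraints: D(Y) = {5,6}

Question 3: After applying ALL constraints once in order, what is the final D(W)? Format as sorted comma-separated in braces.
Constraint 1 (W < Y) on D(W)={3,4,5,6,7} D(Y)={2,3,5,6,7}: W {3,4,5,6,7}->{3,4,5,6}; Y {2,3,5,6,7}->{5,6,7}
Constraint 2 (Z < Y) on D(Z)={2,3,4,5,6,7} D(Y)={5,6,7}: Z {2,3,4,5,6,7}->{2,3,4,5,6}
Constraint 3 (Y < U) on D(Y)={5,6,7} D(U)={3,4,5,7}: Y {5,6,7}->{5,6}; U {3,4,5,7}->{7}
So after all 3 constraints: D(W) = {3,4,5,6}

Answer: {3,4,5,6}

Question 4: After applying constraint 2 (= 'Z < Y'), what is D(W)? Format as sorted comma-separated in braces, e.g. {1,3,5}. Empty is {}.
Answer: {3,4,5,6}

Derivation:
Constraint 1 (W < Y) on D(W)={3,4,5,6,7} D(Y)={2,3,5,6,7}: W {3,4,5,6,7}->{3,4,5,6}; Y {2,3,5,6,7}->{5,6,7}
Constraint 2 (Z < Y) on D(Z)={2,3,4,5,6,7} D(Y)={5,6,7}: Z {2,3,4,5,6,7}->{2,3,4,5,6}
So after constraint 2: D(W) = {3,4,5,6}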